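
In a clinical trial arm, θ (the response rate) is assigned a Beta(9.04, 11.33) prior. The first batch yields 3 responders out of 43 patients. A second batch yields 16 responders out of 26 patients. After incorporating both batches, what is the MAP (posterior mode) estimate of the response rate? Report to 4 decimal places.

0.3095

The Beta prior is conjugate to a Binomial/Bernoulli likelihood; the update adds successes to α and failures to β.
After batch 1: Beta(9.04+3, 11.33+40) = Beta(12.04, 51.33).
After batch 2: Beta(12.04+16, 51.33+10) = Beta(28.04, 61.33).
Mode of Beta(a,b) for a,b>1 is (a−1)/(a+b−2) = 27.04/87.37 = 0.3095.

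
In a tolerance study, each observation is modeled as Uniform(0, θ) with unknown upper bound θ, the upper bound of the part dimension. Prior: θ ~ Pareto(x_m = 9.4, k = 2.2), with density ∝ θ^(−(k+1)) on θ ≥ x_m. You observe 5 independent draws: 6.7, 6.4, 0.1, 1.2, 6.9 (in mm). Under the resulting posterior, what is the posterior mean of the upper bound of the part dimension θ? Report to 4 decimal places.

10.9161

A Pareto(scale x_m, shape k) prior on the upper bound θ of Uniform(0, θ) is conjugate: posterior is Pareto(max(x_m, max xᵢ), k + n).
Sample maximum = 6.9; prior scale x_m = 9.4 → posterior scale = max = 9.4.
Posterior shape = 2.2 + 5 = 7.2.
E[θ|data] = k·x_m/(k−1) = 7.2·9.4/6.2 = 10.9161.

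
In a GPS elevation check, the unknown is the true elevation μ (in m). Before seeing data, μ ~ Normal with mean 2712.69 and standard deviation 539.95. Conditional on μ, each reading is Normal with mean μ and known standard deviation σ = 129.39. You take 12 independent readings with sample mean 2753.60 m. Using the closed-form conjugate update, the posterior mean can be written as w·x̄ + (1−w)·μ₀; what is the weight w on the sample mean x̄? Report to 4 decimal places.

0.9952

For Normal data with known variance σ², a Normal(μ₀, σ₀²) prior on μ is conjugate. Posterior precision = 1/σ₀² + n/σ²; posterior mean is the precision-weighted average of μ₀ and x̄.
σ₀² = 539.95² = 291546.0025, σ² = 129.39² = 16741.7721. Prior precision 1/σ₀² = 1/291546.0025; data precision n/σ² = 12/16741.7721.
w = (n/σ²)/(1/σ₀² + n/σ²) = n·σ₀²/(σ² + n·σ₀²) = 12·291546.0025/(16741.7721 + 12·291546.0025) = 3498552.03/3515293.8021 = 0.9952.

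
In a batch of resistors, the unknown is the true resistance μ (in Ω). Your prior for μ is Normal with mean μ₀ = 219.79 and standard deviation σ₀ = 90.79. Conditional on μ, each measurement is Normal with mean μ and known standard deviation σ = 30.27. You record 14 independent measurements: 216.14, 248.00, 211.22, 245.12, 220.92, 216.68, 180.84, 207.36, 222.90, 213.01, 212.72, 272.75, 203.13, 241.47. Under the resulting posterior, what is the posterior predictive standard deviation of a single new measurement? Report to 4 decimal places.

For Normal data with known variance σ², a Normal(μ₀, σ₀²) prior on μ is conjugate. Posterior precision = 1/σ₀² + n/σ²; posterior mean is the precision-weighted average of μ₀ and x̄.
σ₀² = 90.79² = 8242.8241, σ² = 30.27² = 916.2729; σ² + n·σ₀² = 916.2729 + 14·8242.8241 = 116315.8103.
Posterior precision = 1/σ₀² + n/σ² = 1/8242.8241 + 14/916.2729 = (σ² + n·σ₀²)/(σ₀²σ²) = 116315.8103/(8242.8241·916.2729); posterior variance σₙ² = σ₀²σ²/(σ² + n·σ₀²) = 8242.8241·916.2729/116315.8103 = 64.932500.
Predictive variance for one new observation = σₙ² + σ² = 8242.8241·916.2729/116315.8103 + 916.2729 = σ²·(σ₀² + 116315.8103)/116315.8103 = 916.2729·124558.6344/116315.8103 = 981.205400; SD = √(916.2729·124558.6344/116315.8103) = 31.3242.

31.3242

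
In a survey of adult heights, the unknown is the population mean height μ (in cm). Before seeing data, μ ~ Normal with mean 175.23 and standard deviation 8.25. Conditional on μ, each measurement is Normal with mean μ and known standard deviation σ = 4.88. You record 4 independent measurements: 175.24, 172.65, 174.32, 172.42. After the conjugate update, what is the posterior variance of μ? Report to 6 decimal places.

For Normal data with known variance σ², a Normal(μ₀, σ₀²) prior on μ is conjugate. Posterior precision = 1/σ₀² + n/σ²; posterior mean is the precision-weighted average of μ₀ and x̄.
σ₀² = 8.25² = 68.0625, σ² = 4.88² = 23.8144; σ² + n·σ₀² = 23.8144 + 4·68.0625 = 296.0644.
Posterior precision = 1/σ₀² + n/σ² = 1/68.0625 + 4/23.8144 = (σ² + n·σ₀²)/(σ₀²σ²) = 296.0644/(68.0625·23.8144); posterior variance σₙ² = σ₀²σ²/(σ² + n·σ₀²) = 68.0625·23.8144/296.0644 = 5.474713.

5.474713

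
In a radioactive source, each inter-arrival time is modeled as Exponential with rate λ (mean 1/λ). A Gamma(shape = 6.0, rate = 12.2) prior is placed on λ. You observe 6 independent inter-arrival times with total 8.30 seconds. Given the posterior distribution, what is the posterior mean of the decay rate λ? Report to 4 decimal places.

0.5854

With a Gamma(shape α, rate β) prior on the exponential rate λ, the posterior after n observations with total T = Σxᵢ is Gamma(α+n, β+T).
Posterior: Gamma(6.0+6, 12.2+8.30) = Gamma(12.0, 20.50).
Posterior mean of λ = α/β = 12.0/20.50 = 0.5854.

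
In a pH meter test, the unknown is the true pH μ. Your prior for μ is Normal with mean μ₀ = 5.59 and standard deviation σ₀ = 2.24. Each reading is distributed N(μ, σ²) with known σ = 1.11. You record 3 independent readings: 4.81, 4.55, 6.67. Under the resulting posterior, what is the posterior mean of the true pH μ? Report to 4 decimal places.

5.3620

For Normal data with known variance σ², a Normal(μ₀, σ₀²) prior on μ is conjugate. Posterior precision = 1/σ₀² + n/σ²; posterior mean is the precision-weighted average of μ₀ and x̄.
Σxᵢ = 4.81 + 4.55 + 6.67 = 16.03, so n·x̄ = 16.03.
σ₀² = 2.24² = 5.0176, σ² = 1.11² = 1.2321; σ² + n·σ₀² = 1.2321 + 3·5.0176 = 16.2849.
Posterior mean = (μ₀/σ₀² + n·x̄/σ²)/(1/σ₀² + n/σ²) = (σ²·μ₀ + σ₀²·n·x̄)/(σ² + n·σ₀²) = (1.2321·5.59 + 5.0176·16.03)/16.2849 = 87.319567/16.2849 = 5.3620.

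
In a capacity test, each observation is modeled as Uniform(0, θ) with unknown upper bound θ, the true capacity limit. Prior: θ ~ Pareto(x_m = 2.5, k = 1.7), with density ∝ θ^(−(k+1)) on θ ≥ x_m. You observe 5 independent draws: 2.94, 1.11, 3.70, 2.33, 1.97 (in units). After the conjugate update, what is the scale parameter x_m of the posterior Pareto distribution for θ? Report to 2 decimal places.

3.70

A Pareto(scale x_m, shape k) prior on the upper bound θ of Uniform(0, θ) is conjugate: posterior is Pareto(max(x_m, max xᵢ), k + n).
Sample maximum = 3.70; prior scale x_m = 2.5 → posterior scale = max = 3.70.
Posterior shape = 1.7 + 5 = 6.7.
Posterior scale x_m = 3.70.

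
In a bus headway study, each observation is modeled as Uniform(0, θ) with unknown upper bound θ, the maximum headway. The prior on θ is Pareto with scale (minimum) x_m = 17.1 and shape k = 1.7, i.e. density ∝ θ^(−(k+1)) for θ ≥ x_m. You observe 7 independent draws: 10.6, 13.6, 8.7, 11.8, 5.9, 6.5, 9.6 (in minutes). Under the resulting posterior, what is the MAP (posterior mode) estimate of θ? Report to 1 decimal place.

A Pareto(scale x_m, shape k) prior on the upper bound θ of Uniform(0, θ) is conjugate: posterior is Pareto(max(x_m, max xᵢ), k + n).
Sample maximum = 13.6; prior scale x_m = 17.1 → posterior scale = max = 17.1.
Posterior shape = 1.7 + 7 = 8.7.
The Pareto density is decreasing on [x_m, ∞), so the mode is x_m = 17.1.

17.1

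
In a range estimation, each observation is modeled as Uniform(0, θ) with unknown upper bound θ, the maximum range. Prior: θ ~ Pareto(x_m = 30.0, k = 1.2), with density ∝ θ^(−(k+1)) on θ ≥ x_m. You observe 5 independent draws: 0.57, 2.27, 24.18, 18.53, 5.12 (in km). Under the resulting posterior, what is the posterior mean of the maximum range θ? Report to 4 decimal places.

35.7692

A Pareto(scale x_m, shape k) prior on the upper bound θ of Uniform(0, θ) is conjugate: posterior is Pareto(max(x_m, max xᵢ), k + n).
Sample maximum = 24.18; prior scale x_m = 30.0 → posterior scale = max = 30.00.
Posterior shape = 1.2 + 5 = 6.2.
E[θ|data] = k·x_m/(k−1) = 6.2·30.00/5.2 = 35.7692.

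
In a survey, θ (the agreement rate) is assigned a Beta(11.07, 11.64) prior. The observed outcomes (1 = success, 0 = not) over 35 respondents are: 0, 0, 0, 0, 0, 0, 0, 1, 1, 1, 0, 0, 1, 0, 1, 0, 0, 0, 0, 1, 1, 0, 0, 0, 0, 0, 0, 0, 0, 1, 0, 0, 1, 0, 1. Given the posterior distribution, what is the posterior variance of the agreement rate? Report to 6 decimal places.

The Beta prior is conjugate to a Binomial/Bernoulli likelihood; the update adds successes to α and failures to β.
Posterior: Beta(α+k, β+n−k) = Beta(11.07+10, 11.64+25) = Beta(21.07, 36.64).
Var = αβ/((α+β)²(α+β+1)) = 21.07·36.64/(57.71²·58.71) = 0.003948.

0.003948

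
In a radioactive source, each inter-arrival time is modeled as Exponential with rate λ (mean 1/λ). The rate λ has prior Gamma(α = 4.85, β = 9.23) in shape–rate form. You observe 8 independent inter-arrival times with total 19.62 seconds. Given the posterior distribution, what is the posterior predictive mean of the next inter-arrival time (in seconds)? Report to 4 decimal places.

2.4346

With a Gamma(shape α, rate β) prior on the exponential rate λ, the posterior after n observations with total T = Σxᵢ is Gamma(α+n, β+T).
Posterior: Gamma(4.85+8, 9.23+19.62) = Gamma(12.85, 28.85).
The predictive distribution for the next observation is Lomax; its mean is β/(α−1) = 28.85/11.85 = 2.4346.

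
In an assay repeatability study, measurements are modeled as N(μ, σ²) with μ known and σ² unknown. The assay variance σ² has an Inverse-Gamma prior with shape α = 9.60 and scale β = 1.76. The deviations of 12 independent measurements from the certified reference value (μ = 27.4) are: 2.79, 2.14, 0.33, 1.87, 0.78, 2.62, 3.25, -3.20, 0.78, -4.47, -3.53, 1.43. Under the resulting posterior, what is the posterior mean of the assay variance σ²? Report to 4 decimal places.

With known mean μ and an Inverse-Gamma(α, β) prior on σ², the Normal likelihood is conjugate: posterior is Inv-Gamma(α + n/2, β + Σ(xᵢ−μ)²/2).
Σ(xᵢ−μ)² = (2.79)² + (2.14)² + (0.33)² + (1.87)² + (0.78)² + (2.62)² + (3.25)² + (-3.20)² + (0.78)² + (-4.47)² + (-3.53)² + (1.43)² = 79.3399.
Posterior: Inv-Gamma(9.60 + 12/2, 1.76 + 79.3399/2) = Inv-Gamma(15.60, 41.42995).
E[σ²|data] = β/(α−1) = 41.42995/14.60 = 2.8377.

2.8377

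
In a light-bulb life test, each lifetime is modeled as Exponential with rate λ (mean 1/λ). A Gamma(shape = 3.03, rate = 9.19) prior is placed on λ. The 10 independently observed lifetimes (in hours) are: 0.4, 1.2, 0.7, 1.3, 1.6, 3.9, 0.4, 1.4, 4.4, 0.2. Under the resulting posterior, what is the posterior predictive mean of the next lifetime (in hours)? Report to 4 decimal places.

With a Gamma(shape α, rate β) prior on the exponential rate λ, the posterior after n observations with total T = Σxᵢ is Gamma(α+n, β+T).
Sum of observations T = 15.5 hours; n = 10.
Posterior: Gamma(3.03+10, 9.19+15.5) = Gamma(13.03, 24.69).
The predictive distribution for the next observation is Lomax; its mean is β/(α−1) = 24.69/12.03 = 2.0524.

2.0524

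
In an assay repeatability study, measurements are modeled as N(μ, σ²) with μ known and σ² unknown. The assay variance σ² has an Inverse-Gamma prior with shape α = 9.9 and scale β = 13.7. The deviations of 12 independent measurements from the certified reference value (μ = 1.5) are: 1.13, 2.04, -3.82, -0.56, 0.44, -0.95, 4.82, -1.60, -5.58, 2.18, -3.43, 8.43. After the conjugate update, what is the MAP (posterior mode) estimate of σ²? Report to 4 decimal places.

5.7205

With known mean μ and an Inverse-Gamma(α, β) prior on σ², the Normal likelihood is conjugate: posterior is Inv-Gamma(α + n/2, β + Σ(xᵢ−μ)²/2).
Σ(xᵢ−μ)² = (1.13)² + (2.04)² + (-3.82)² + (-0.56)² + (0.44)² + (-0.95)² + (4.82)² + (-1.60)² + (-5.58)² + (2.18)² + (-3.43)² + (8.43)² = 165.9516.
Posterior: Inv-Gamma(9.9 + 12/2, 13.7 + 165.9516/2) = Inv-Gamma(15.90, 96.67580).
Mode = β/(α+1) = 96.67580/16.90 = 5.7205.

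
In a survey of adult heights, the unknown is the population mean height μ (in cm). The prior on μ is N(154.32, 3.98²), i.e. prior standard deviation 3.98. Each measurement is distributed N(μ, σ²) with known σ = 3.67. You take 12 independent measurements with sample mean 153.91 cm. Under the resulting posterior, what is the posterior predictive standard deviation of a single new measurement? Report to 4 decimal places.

For Normal data with known variance σ², a Normal(μ₀, σ₀²) prior on μ is conjugate. Posterior precision = 1/σ₀² + n/σ²; posterior mean is the precision-weighted average of μ₀ and x̄.
σ₀² = 3.98² = 15.8404, σ² = 3.67² = 13.4689; σ² + n·σ₀² = 13.4689 + 12·15.8404 = 203.5537.
Posterior precision = 1/σ₀² + n/σ² = 1/15.8404 + 12/13.4689 = (σ² + n·σ₀²)/(σ₀²σ²) = 203.5537/(15.8404·13.4689); posterior variance σₙ² = σ₀²σ²/(σ² + n·σ₀²) = 15.8404·13.4689/203.5537 = 1.048140.
Predictive variance for one new observation = σₙ² + σ² = 15.8404·13.4689/203.5537 + 13.4689 = σ²·(σ₀² + 203.5537)/203.5537 = 13.4689·219.3941/203.5537 = 14.517040; SD = √(13.4689·219.3941/203.5537) = 3.8101.

3.8101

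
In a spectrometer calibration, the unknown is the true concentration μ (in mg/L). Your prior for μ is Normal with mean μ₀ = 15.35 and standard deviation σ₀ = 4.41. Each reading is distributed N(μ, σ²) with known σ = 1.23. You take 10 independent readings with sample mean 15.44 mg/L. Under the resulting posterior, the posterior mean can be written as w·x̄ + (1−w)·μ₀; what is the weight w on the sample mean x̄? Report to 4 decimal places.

0.9923

For Normal data with known variance σ², a Normal(μ₀, σ₀²) prior on μ is conjugate. Posterior precision = 1/σ₀² + n/σ²; posterior mean is the precision-weighted average of μ₀ and x̄.
σ₀² = 4.41² = 19.4481, σ² = 1.23² = 1.5129. Prior precision 1/σ₀² = 1/19.4481; data precision n/σ² = 10/1.5129.
w = (n/σ²)/(1/σ₀² + n/σ²) = n·σ₀²/(σ² + n·σ₀²) = 10·19.4481/(1.5129 + 10·19.4481) = 194.481/195.9939 = 0.9923.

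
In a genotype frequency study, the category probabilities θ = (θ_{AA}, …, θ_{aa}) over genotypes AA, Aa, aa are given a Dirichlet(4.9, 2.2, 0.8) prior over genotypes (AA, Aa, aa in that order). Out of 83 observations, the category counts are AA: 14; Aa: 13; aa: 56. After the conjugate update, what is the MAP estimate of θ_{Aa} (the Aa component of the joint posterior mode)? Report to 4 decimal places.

The Dirichlet prior is conjugate to the Multinomial likelihood: each posterior αⱼ = prior αⱼ + observed count nⱼ.
Posterior concentration: (18.9, 15.2, 56.8), total = 90.9.
Joint mode component: (α_{Aa}−1)/(Σα−K) = 14.2/87.9 = 0.1615.

0.1615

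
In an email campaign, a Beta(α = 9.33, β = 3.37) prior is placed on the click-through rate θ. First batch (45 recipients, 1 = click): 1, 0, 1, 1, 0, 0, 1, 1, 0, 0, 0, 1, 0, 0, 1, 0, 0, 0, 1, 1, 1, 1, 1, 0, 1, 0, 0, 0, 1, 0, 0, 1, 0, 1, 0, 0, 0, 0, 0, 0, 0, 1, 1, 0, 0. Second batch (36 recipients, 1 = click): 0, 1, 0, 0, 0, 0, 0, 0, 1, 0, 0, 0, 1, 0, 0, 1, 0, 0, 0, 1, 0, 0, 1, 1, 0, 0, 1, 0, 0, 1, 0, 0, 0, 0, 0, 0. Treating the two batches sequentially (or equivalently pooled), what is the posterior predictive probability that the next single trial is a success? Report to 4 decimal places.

0.3877

The Beta prior is conjugate to a Binomial/Bernoulli likelihood; the update adds successes to α and failures to β.
After batch 1: Beta(9.33+18, 3.37+27) = Beta(27.33, 30.37).
After batch 2: Beta(27.33+9, 30.37+27) = Beta(36.33, 57.37).
For a single future Bernoulli trial, P(success | data) = α/(α+β) = 0.3877.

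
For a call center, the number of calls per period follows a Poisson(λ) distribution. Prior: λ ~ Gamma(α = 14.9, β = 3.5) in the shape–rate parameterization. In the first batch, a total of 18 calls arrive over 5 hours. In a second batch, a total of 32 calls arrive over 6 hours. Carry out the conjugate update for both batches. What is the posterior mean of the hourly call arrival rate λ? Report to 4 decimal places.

With a Gamma(shape α, rate β) prior, the Poisson likelihood is conjugate: the posterior is Gamma(α + ΣXᵢ, β + n).
After batch 1: Gamma(α+S, β+n) = Gamma(14.9+18, 3.5+5) = Gamma(32.9, 8.5).
After batch 2: Gamma(α+S, β+n) = Gamma(32.9+32, 8.5+6) = Gamma(64.9, 14.5).
Posterior mean = α/β = 64.9/14.5 = 4.4759.

4.4759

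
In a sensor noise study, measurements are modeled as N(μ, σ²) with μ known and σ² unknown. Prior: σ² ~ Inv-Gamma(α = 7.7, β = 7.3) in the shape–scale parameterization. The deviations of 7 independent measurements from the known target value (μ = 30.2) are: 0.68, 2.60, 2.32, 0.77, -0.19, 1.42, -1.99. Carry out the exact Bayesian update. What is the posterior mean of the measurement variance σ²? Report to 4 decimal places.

With known mean μ and an Inverse-Gamma(α, β) prior on σ², the Normal likelihood is conjugate: posterior is Inv-Gamma(α + n/2, β + Σ(xᵢ−μ)²/2).
Σ(xᵢ−μ)² = (0.68)² + (2.60)² + (2.32)² + (0.77)² + (-0.19)² + (1.42)² + (-1.99)² = 19.2103.
Posterior: Inv-Gamma(7.7 + 7/2, 7.3 + 19.2103/2) = Inv-Gamma(11.20, 16.90515).
E[σ²|data] = β/(α−1) = 16.90515/10.20 = 1.6574.

1.6574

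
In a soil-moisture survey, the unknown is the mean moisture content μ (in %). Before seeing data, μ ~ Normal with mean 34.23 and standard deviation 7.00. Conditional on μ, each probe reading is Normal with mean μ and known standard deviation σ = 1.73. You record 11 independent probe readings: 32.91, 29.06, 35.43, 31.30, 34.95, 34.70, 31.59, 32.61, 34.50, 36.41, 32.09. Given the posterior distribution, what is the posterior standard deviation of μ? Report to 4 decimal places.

0.5202

For Normal data with known variance σ², a Normal(μ₀, σ₀²) prior on μ is conjugate. Posterior precision = 1/σ₀² + n/σ²; posterior mean is the precision-weighted average of μ₀ and x̄.
σ₀² = 7.00² = 49, σ² = 1.73² = 2.9929; σ² + n·σ₀² = 2.9929 + 11·49 = 541.9929.
Posterior precision = 1/σ₀² + n/σ² = 1/49 + 11/2.9929 = (σ² + n·σ₀²)/(σ₀²σ²) = 541.9929/(49·2.9929); posterior variance σₙ² = σ₀²σ²/(σ² + n·σ₀²) = 49·2.9929/541.9929 = 0.270579.
Posterior SD = √σₙ² = √(49·2.9929/541.9929) = 0.5202.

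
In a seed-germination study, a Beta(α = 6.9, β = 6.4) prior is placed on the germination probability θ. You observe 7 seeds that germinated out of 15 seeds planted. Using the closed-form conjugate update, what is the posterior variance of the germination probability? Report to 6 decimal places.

The Beta prior is conjugate to a Binomial/Bernoulli likelihood; the update adds successes to α and failures to β.
Posterior: Beta(α+k, β+n−k) = Beta(6.9+7, 6.4+8) = Beta(13.9, 14.4).
Var = αβ/((α+β)²(α+β+1)) = 13.9·14.4/(28.3²·29.3) = 0.008530.

0.008530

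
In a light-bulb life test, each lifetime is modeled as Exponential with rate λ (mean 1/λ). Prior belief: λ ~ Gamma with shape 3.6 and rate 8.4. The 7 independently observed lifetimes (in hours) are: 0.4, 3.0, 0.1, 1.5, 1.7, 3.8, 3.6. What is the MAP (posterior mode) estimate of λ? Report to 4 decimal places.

0.4267

With a Gamma(shape α, rate β) prior on the exponential rate λ, the posterior after n observations with total T = Σxᵢ is Gamma(α+n, β+T).
Sum of observations T = 14.1 hours; n = 7.
Posterior: Gamma(3.6+7, 8.4+14.1) = Gamma(10.6, 22.5).
Mode = (α−1)/β = 0.4267.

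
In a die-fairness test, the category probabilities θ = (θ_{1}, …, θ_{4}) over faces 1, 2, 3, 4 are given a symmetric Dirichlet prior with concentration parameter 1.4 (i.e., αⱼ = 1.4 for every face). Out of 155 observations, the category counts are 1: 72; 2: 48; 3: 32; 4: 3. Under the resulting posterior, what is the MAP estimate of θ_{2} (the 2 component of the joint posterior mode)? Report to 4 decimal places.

0.3091

The Dirichlet prior is conjugate to the Multinomial likelihood: each posterior αⱼ = prior αⱼ + observed count nⱼ.
Posterior concentration: (73.4, 49.4, 33.4, 4.4), total = 160.6.
Joint mode component: (α_{2}−1)/(Σα−K) = 48.4/156.6 = 0.3091.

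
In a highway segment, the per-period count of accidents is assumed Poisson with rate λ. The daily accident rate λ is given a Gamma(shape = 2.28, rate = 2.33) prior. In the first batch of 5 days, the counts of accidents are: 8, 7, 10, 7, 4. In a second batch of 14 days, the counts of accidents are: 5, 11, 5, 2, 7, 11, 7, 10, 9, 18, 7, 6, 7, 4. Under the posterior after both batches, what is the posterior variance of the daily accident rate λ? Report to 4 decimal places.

With a Gamma(shape α, rate β) prior, the Poisson likelihood is conjugate: the posterior is Gamma(α + ΣXᵢ, β + n).
Batch 1: sum of counts S = 36 over n = 5 days.
After batch 1: Gamma(α+S, β+n) = Gamma(2.28+36, 2.33+5) = Gamma(38.28, 7.33).
Batch 2: sum of counts S = 109 over n = 14 days.
After batch 2: Gamma(α+S, β+n) = Gamma(38.28+109, 7.33+14) = Gamma(147.28, 21.33).
Var = α/β² = 147.28/21.33² = 0.3237.

0.3237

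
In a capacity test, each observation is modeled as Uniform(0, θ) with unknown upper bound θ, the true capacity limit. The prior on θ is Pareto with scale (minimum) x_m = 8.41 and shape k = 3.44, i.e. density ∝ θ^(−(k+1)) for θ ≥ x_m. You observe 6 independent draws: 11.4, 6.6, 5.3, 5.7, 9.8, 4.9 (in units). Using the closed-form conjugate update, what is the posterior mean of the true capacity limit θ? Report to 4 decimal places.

12.7507

A Pareto(scale x_m, shape k) prior on the upper bound θ of Uniform(0, θ) is conjugate: posterior is Pareto(max(x_m, max xᵢ), k + n).
Sample maximum = 11.4; prior scale x_m = 8.41 → posterior scale = max = 11.40.
Posterior shape = 3.44 + 6 = 9.44.
E[θ|data] = k·x_m/(k−1) = 9.44·11.40/8.44 = 12.7507.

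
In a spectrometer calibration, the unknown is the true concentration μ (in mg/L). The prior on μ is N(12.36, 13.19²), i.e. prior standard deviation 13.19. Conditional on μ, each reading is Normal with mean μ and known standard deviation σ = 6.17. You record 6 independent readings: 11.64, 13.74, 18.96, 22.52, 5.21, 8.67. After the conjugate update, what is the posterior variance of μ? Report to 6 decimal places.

For Normal data with known variance σ², a Normal(μ₀, σ₀²) prior on μ is conjugate. Posterior precision = 1/σ₀² + n/σ²; posterior mean is the precision-weighted average of μ₀ and x̄.
σ₀² = 13.19² = 173.9761, σ² = 6.17² = 38.0689; σ² + n·σ₀² = 38.0689 + 6·173.9761 = 1081.9255.
Posterior precision = 1/σ₀² + n/σ² = 1/173.9761 + 6/38.0689 = (σ² + n·σ₀²)/(σ₀²σ²) = 1081.9255/(173.9761·38.0689); posterior variance σₙ² = σ₀²σ²/(σ² + n·σ₀²) = 173.9761·38.0689/1081.9255 = 6.121566.

6.121566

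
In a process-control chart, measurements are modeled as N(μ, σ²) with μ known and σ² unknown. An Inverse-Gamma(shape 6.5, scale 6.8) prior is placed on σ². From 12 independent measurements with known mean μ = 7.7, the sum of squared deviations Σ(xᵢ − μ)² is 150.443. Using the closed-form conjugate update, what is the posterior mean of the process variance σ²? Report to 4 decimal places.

With known mean μ and an Inverse-Gamma(α, β) prior on σ², the Normal likelihood is conjugate: posterior is Inv-Gamma(α + n/2, β + Σ(xᵢ−μ)²/2).
Posterior: Inv-Gamma(6.5 + 12/2, 6.8 + 150.443/2) = Inv-Gamma(12.50, 82.0215).
E[σ²|data] = β/(α−1) = 82.0215/11.50 = 7.1323.

7.1323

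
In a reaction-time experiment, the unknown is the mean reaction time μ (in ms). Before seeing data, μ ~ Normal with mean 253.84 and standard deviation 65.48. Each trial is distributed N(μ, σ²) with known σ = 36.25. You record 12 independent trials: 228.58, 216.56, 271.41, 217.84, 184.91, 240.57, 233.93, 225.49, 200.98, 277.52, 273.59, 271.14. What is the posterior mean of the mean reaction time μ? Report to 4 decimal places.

237.2991

For Normal data with known variance σ², a Normal(μ₀, σ₀²) prior on μ is conjugate. Posterior precision = 1/σ₀² + n/σ²; posterior mean is the precision-weighted average of μ₀ and x̄.
Σxᵢ = 228.58 + 216.56 + 271.41 + 217.84 + 184.91 + 240.57 + 233.93 + 225.49 + 200.98 + 277.52 + 273.59 + 271.14 = 2842.52, so n·x̄ = 2842.52.
σ₀² = 65.48² = 4287.6304, σ² = 36.25² = 1314.0625; σ² + n·σ₀² = 1314.0625 + 12·4287.6304 = 52765.6273.
Posterior mean = (μ₀/σ₀² + n·x̄/σ²)/(1/σ₀² + n/σ²) = (σ²·μ₀ + σ₀²·n·x̄)/(σ² + n·σ₀²) = (1314.0625·253.84 + 4287.6304·2842.52)/52765.6273 = 12521236.789608/52765.6273 = 237.2991.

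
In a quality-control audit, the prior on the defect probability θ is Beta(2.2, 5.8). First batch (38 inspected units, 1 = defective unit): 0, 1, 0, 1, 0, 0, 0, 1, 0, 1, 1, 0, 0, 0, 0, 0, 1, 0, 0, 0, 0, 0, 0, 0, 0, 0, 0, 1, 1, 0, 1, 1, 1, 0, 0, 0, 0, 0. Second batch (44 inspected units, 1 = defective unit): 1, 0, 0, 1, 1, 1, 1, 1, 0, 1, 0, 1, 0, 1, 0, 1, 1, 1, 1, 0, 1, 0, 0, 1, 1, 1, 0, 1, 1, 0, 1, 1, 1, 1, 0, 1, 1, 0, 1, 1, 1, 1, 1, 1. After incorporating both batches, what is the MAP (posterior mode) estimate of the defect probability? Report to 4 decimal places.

The Beta prior is conjugate to a Binomial/Bernoulli likelihood; the update adds successes to α and failures to β.
After batch 1: Beta(2.2+11, 5.8+27) = Beta(13.2, 32.8).
After batch 2: Beta(13.2+31, 32.8+13) = Beta(44.2, 45.8).
Mode of Beta(a,b) for a,b>1 is (a−1)/(a+b−2) = 43.2/88.0 = 0.4909.

0.4909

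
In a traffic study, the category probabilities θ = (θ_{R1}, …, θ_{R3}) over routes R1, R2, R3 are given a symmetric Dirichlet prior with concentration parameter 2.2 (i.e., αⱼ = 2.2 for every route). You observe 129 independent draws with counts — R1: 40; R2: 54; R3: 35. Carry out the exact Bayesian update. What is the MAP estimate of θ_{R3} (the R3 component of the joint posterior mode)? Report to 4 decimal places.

0.2730

The Dirichlet prior is conjugate to the Multinomial likelihood: each posterior αⱼ = prior αⱼ + observed count nⱼ.
Posterior concentration: (42.2, 56.2, 37.2), total = 135.6.
Joint mode component: (α_{R3}−1)/(Σα−K) = 36.2/132.6 = 0.2730.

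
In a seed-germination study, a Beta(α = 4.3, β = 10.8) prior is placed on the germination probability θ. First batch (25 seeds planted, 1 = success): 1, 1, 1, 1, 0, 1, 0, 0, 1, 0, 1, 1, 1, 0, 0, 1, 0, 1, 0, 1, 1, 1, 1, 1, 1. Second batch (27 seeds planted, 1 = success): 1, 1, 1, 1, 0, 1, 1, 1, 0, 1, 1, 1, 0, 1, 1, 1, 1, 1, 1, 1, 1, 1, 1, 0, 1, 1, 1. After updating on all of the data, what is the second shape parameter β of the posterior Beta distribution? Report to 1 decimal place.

The Beta prior is conjugate to a Binomial/Bernoulli likelihood; the update adds successes to α and failures to β.
After batch 1: Beta(4.3+17, 10.8+8) = Beta(21.3, 18.8).
After batch 2: Beta(21.3+23, 18.8+4) = Beta(44.3, 22.8).
Posterior β = 22.8.

22.8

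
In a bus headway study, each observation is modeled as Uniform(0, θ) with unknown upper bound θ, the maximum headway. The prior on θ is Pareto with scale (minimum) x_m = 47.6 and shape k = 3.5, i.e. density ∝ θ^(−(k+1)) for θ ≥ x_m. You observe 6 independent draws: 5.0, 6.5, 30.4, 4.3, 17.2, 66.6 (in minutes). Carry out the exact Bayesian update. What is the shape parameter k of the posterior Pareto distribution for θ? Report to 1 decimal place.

9.5

A Pareto(scale x_m, shape k) prior on the upper bound θ of Uniform(0, θ) is conjugate: posterior is Pareto(max(x_m, max xᵢ), k + n).
Sample maximum = 66.6; prior scale x_m = 47.6 → posterior scale = max = 66.6.
Posterior shape = 3.5 + 6 = 9.5.
Posterior shape k = 9.5.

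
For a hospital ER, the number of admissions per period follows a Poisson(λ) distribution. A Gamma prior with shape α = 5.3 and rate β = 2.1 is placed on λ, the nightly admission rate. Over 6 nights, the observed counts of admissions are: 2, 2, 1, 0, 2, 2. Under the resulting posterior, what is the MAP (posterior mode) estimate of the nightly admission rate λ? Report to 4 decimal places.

1.6420

With a Gamma(shape α, rate β) prior, the Poisson likelihood is conjugate: the posterior is Gamma(α + ΣXᵢ, β + n).
Sum of counts S = 9 over n = 6 nights.
Posterior: Gamma(α+S, β+n) = Gamma(5.3+9, 2.1+6) = Gamma(14.3, 8.1).
Mode of Gamma(α,β) for α≥1 is (α−1)/β = 13.3/8.1 = 1.6420.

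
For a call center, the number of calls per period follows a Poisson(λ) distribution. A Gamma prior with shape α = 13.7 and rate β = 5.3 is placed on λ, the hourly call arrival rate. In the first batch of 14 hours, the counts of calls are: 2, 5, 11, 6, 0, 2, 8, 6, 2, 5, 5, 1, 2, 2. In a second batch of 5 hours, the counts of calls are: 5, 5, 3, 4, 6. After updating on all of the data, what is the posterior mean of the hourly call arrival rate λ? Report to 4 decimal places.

3.8560

With a Gamma(shape α, rate β) prior, the Poisson likelihood is conjugate: the posterior is Gamma(α + ΣXᵢ, β + n).
Batch 1: sum of counts S = 57 over n = 14 hours.
After batch 1: Gamma(α+S, β+n) = Gamma(13.7+57, 5.3+14) = Gamma(70.7, 19.3).
Batch 2: sum of counts S = 23 over n = 5 hours.
After batch 2: Gamma(α+S, β+n) = Gamma(70.7+23, 19.3+5) = Gamma(93.7, 24.3).
Posterior mean = α/β = 93.7/24.3 = 3.8560.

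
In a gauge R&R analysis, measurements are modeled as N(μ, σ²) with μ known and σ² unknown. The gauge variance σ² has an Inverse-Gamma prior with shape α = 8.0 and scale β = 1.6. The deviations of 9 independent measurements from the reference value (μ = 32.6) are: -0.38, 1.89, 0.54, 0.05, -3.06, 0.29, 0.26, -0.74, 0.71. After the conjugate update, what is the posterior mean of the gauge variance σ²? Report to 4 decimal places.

0.7729

With known mean μ and an Inverse-Gamma(α, β) prior on σ², the Normal likelihood is conjugate: posterior is Inv-Gamma(α + n/2, β + Σ(xᵢ−μ)²/2).
Σ(xᵢ−μ)² = (-0.38)² + (1.89)² + (0.54)² + (0.05)² + (-3.06)² + (0.29)² + (0.26)² + (-0.74)² + (0.71)² = 14.5776.
Posterior: Inv-Gamma(8.0 + 9/2, 1.6 + 14.5776/2) = Inv-Gamma(12.50, 8.88880).
E[σ²|data] = β/(α−1) = 8.88880/11.50 = 0.7729.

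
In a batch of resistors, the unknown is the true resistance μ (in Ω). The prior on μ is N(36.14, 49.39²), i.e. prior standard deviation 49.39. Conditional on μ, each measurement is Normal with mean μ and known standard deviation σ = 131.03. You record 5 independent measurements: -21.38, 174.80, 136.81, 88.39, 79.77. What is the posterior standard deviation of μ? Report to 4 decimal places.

For Normal data with known variance σ², a Normal(μ₀, σ₀²) prior on μ is conjugate. Posterior precision = 1/σ₀² + n/σ²; posterior mean is the precision-weighted average of μ₀ and x̄.
σ₀² = 49.39² = 2439.3721, σ² = 131.03² = 17168.8609; σ² + n·σ₀² = 17168.8609 + 5·2439.3721 = 29365.7214.
Posterior precision = 1/σ₀² + n/σ² = 1/2439.3721 + 5/17168.8609 = (σ² + n·σ₀²)/(σ₀²σ²) = 29365.7214/(2439.3721·17168.8609); posterior variance σₙ² = σ₀²σ²/(σ² + n·σ₀²) = 2439.3721·17168.8609/29365.7214 = 1426.194838.
Posterior SD = √σₙ² = √(2439.3721·17168.8609/29365.7214) = 37.7650.

37.7650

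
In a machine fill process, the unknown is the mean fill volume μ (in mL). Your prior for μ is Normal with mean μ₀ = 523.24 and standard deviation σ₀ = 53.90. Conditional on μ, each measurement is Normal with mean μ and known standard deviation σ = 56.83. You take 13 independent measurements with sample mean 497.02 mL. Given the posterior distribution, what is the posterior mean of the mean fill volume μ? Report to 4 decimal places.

For Normal data with known variance σ², a Normal(μ₀, σ₀²) prior on μ is conjugate. Posterior precision = 1/σ₀² + n/σ²; posterior mean is the precision-weighted average of μ₀ and x̄.
n·x̄ = 13·497.02 = 6461.26.
σ₀² = 53.90² = 2905.21, σ² = 56.83² = 3229.6489; σ² + n·σ₀² = 3229.6489 + 13·2905.21 = 40997.3789.
Posterior mean = (μ₀/σ₀² + n·x̄/σ²)/(1/σ₀² + n/σ²) = (σ²·μ₀ + σ₀²·n·x̄)/(σ² + n·σ₀²) = (3229.6489·523.24 + 2905.21·6461.26)/40997.3789 = 20461198.655036/40997.3789 = 499.0855.

499.0855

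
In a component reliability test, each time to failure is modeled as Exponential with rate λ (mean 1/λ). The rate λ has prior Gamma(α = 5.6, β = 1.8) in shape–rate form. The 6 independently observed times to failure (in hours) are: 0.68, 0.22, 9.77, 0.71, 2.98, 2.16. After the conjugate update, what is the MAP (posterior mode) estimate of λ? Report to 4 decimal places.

0.5786

With a Gamma(shape α, rate β) prior on the exponential rate λ, the posterior after n observations with total T = Σxᵢ is Gamma(α+n, β+T).
Sum of observations T = 16.52 hours; n = 6.
Posterior: Gamma(5.6+6, 1.8+16.52) = Gamma(11.6, 18.32).
Mode = (α−1)/β = 0.5786.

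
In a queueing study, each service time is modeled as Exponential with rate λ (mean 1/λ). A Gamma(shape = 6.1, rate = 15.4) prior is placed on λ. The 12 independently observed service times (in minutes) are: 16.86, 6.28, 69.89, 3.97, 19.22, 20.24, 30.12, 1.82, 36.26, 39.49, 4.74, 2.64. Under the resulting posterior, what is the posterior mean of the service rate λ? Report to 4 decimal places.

With a Gamma(shape α, rate β) prior on the exponential rate λ, the posterior after n observations with total T = Σxᵢ is Gamma(α+n, β+T).
Sum of observations T = 251.53 minutes; n = 12.
Posterior: Gamma(6.1+12, 15.4+251.53) = Gamma(18.1, 266.93).
Posterior mean of λ = α/β = 18.1/266.93 = 0.0678.

0.0678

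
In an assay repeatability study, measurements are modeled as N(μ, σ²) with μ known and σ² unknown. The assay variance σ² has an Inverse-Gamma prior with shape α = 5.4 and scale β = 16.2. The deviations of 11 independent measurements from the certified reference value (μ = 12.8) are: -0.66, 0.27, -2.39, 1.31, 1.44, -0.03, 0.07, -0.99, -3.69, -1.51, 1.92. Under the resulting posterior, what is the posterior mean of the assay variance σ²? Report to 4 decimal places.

With known mean μ and an Inverse-Gamma(α, β) prior on σ², the Normal likelihood is conjugate: posterior is Inv-Gamma(α + n/2, β + Σ(xᵢ−μ)²/2).
Σ(xᵢ−μ)² = (-0.66)² + (0.27)² + (-2.39)² + (1.31)² + (1.44)² + (-0.03)² + (0.07)² + (-0.99)² + (-3.69)² + (-1.51)² + (1.92)² = 30.5788.
Posterior: Inv-Gamma(5.4 + 11/2, 16.2 + 30.5788/2) = Inv-Gamma(10.90, 31.48940).
E[σ²|data] = β/(α−1) = 31.48940/9.90 = 3.1807.

3.1807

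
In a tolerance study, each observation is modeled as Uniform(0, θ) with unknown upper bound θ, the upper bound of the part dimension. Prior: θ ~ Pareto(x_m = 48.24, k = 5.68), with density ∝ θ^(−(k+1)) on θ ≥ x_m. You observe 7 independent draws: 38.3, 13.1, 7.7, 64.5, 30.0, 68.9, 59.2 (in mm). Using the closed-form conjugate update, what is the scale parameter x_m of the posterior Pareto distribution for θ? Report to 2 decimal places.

68.90

A Pareto(scale x_m, shape k) prior on the upper bound θ of Uniform(0, θ) is conjugate: posterior is Pareto(max(x_m, max xᵢ), k + n).
Sample maximum = 68.9; prior scale x_m = 48.24 → posterior scale = max = 68.90.
Posterior shape = 5.68 + 7 = 12.68.
Posterior scale x_m = 68.90.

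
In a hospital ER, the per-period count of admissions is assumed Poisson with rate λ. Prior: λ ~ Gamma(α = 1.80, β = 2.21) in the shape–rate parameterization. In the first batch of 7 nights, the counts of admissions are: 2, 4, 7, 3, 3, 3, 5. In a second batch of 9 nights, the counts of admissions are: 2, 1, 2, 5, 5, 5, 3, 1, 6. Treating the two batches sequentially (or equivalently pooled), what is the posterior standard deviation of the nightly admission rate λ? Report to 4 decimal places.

0.4211

With a Gamma(shape α, rate β) prior, the Poisson likelihood is conjugate: the posterior is Gamma(α + ΣXᵢ, β + n).
Batch 1: sum of counts S = 27 over n = 7 nights.
After batch 1: Gamma(α+S, β+n) = Gamma(1.80+27, 2.21+7) = Gamma(28.80, 9.21).
Batch 2: sum of counts S = 30 over n = 9 nights.
After batch 2: Gamma(α+S, β+n) = Gamma(28.80+30, 9.21+9) = Gamma(58.80, 18.21).
SD = √α/β = √58.80/18.21 = 0.4211.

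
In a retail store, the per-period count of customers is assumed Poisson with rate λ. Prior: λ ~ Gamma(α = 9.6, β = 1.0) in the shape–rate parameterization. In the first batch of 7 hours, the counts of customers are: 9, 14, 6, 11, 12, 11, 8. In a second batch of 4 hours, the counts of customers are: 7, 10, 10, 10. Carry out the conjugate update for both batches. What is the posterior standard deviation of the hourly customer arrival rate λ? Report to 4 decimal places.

With a Gamma(shape α, rate β) prior, the Poisson likelihood is conjugate: the posterior is Gamma(α + ΣXᵢ, β + n).
Batch 1: sum of counts S = 71 over n = 7 hours.
After batch 1: Gamma(α+S, β+n) = Gamma(9.6+71, 1.0+7) = Gamma(80.6, 8.0).
Batch 2: sum of counts S = 37 over n = 4 hours.
After batch 2: Gamma(α+S, β+n) = Gamma(80.6+37, 8.0+4) = Gamma(117.6, 12.0).
SD = √α/β = √117.6/12.0 = 0.9037.

0.9037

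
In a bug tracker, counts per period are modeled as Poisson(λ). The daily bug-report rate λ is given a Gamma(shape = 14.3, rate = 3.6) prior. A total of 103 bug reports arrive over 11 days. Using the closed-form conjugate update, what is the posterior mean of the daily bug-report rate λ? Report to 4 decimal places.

8.0342

With a Gamma(shape α, rate β) prior, the Poisson likelihood is conjugate: the posterior is Gamma(α + ΣXᵢ, β + n).
Posterior: Gamma(α+S, β+n) = Gamma(14.3+103, 3.6+11) = Gamma(117.3, 14.6).
Posterior mean = α/β = 117.3/14.6 = 8.0342.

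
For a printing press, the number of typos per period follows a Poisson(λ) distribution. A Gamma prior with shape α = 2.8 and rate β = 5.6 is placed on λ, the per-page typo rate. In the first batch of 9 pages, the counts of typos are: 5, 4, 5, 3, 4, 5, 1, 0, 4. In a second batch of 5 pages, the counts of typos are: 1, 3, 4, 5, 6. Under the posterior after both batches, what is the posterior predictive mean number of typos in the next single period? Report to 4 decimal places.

2.6939

With a Gamma(shape α, rate β) prior, the Poisson likelihood is conjugate: the posterior is Gamma(α + ΣXᵢ, β + n).
Batch 1: sum of counts S = 31 over n = 9 pages.
After batch 1: Gamma(α+S, β+n) = Gamma(2.8+31, 5.6+9) = Gamma(33.8, 14.6).
Batch 2: sum of counts S = 19 over n = 5 pages.
After batch 2: Gamma(α+S, β+n) = Gamma(33.8+19, 14.6+5) = Gamma(52.8, 19.6).
The predictive distribution for one future period is NegBinom with mean α/β = 2.6939.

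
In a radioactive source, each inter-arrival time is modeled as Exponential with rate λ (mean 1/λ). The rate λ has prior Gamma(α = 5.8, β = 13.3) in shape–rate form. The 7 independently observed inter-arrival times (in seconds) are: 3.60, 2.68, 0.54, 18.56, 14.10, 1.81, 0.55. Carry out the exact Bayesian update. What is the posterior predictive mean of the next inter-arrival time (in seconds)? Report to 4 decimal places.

With a Gamma(shape α, rate β) prior on the exponential rate λ, the posterior after n observations with total T = Σxᵢ is Gamma(α+n, β+T).
Sum of observations T = 41.84 seconds; n = 7.
Posterior: Gamma(5.8+7, 13.3+41.84) = Gamma(12.8, 55.14).
The predictive distribution for the next observation is Lomax; its mean is β/(α−1) = 55.14/11.8 = 4.6729.

4.6729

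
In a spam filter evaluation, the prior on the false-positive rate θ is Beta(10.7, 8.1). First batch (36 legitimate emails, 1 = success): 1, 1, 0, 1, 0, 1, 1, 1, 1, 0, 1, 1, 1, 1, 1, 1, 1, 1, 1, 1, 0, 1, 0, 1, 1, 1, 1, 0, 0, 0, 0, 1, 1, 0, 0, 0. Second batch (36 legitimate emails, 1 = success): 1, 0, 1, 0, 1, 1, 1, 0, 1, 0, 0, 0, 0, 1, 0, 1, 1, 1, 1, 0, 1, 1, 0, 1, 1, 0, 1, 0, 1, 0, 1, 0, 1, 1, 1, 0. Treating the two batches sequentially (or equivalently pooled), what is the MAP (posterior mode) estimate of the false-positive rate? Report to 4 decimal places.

0.6160

The Beta prior is conjugate to a Binomial/Bernoulli likelihood; the update adds successes to α and failures to β.
After batch 1: Beta(10.7+24, 8.1+12) = Beta(34.7, 20.1).
After batch 2: Beta(34.7+21, 20.1+15) = Beta(55.7, 35.1).
Mode of Beta(a,b) for a,b>1 is (a−1)/(a+b−2) = 54.7/88.8 = 0.6160.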